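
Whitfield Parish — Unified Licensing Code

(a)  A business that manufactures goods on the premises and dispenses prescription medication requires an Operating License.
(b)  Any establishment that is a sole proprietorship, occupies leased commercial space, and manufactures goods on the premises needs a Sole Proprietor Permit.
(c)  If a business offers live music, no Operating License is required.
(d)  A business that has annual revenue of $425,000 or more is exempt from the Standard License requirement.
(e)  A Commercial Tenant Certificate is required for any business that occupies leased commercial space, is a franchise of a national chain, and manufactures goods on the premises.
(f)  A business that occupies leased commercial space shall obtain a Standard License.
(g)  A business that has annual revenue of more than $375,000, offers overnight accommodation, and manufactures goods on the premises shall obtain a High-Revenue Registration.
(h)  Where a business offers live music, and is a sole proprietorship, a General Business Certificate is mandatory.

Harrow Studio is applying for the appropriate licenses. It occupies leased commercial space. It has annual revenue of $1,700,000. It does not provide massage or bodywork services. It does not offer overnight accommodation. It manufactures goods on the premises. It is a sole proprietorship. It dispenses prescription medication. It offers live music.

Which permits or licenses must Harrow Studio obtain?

(a) manufactures goods on the premises; dispenses prescription medication → Operating License required.
(b) is a sole proprietorship; occupies leased commercial space; manufactures goods on the premises → Sole Proprietor Permit required.
(c) offers live music → exempt from Operating License.
(d) revenue $1,700,000 ≥ $425,000 → exempt from Standard License.
(e) occupies leased commercial space; is a sole proprietorship (not: is a franchise of a national chain); manufactures goods on the premises → Commercial Tenant Certificate not required.
(f) occupies leased commercial space → Standard License required.
(g) revenue $1,700,000 > $375,000; does not offer overnight accommodation; manufactures goods on the premises → High-Revenue Registration not required.
(h) offers live music; is a sole proprietorship → General Business Certificate required.

General Business Certificate, Sole Proprietor Permit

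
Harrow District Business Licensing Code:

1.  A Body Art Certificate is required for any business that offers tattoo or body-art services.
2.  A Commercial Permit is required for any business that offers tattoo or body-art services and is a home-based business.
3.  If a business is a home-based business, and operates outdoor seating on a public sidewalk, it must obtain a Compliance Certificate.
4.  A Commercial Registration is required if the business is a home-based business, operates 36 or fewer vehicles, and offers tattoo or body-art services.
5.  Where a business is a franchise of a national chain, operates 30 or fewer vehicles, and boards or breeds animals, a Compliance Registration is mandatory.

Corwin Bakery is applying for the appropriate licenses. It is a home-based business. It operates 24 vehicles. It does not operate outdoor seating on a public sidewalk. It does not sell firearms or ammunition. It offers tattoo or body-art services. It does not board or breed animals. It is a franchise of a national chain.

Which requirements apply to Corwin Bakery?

Body Art Certificate, Commercial Permit, Commercial Registration

1. offers tattoo or body-art services → Body Art Certificate required.
2. offers tattoo or body-art services; is a home-based business → Commercial Permit required.
3. is a home-based business; does not operate outdoor seating on a public sidewalk → Compliance Certificate not required.
4. is a home-based business; vehicles 24 ≤ 36; offers tattoo or body-art services → Commercial Registration required.
5. is a franchise of a national chain; vehicles 24 ≤ 30; does not board or breed animals → Compliance Registration not required.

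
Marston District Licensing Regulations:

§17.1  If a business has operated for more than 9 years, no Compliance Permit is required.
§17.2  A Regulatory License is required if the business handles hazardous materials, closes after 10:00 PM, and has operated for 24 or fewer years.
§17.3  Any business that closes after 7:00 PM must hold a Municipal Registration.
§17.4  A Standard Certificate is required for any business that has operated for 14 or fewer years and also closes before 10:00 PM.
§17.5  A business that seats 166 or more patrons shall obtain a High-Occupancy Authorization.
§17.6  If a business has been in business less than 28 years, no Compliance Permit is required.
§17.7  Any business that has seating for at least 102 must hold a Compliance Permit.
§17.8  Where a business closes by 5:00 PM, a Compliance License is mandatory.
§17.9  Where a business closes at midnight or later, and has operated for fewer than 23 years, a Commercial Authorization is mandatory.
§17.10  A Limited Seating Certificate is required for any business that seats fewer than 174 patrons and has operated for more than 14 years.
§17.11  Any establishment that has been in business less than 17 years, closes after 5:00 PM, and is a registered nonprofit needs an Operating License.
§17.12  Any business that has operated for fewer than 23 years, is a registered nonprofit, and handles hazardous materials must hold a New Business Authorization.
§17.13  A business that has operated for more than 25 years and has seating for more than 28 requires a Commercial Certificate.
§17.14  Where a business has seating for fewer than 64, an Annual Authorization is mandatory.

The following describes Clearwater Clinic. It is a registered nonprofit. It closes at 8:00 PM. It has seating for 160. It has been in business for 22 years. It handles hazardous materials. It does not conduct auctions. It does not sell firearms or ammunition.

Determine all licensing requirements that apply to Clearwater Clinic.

Limited Seating Certificate, Municipal Registration, New Business Authorization

§17.1 years in business 22 > 9 → exempt from Compliance Permit.
§17.2 handles hazardous materials; closes 8:00 PM, at/before 10:00 PM; years in business 22 ≤ 24 → Regulatory License not required.
§17.3 closes 8:00 PM, after 7:00 PM → Municipal Registration required.
§17.4 years in business 22 > 14; closes 8:00 PM, at/before 10:00 PM → Standard Certificate not required.
§17.5 seating 160 < 166 → High-Occupancy Authorization not required.
§17.6 years in business 22 < 28 → exempt from Compliance Permit.
§17.7 seating 160 ≥ 102 → Compliance Permit required.
§17.8 closes 8:00 PM, after 5:00 PM → Compliance License not required.
§17.9 closes 8:00 PM, at/before midnight; years in business 22 < 23 → Commercial Authorization not required.
§17.10 seating 160 < 174; years in business 22 > 14 → Limited Seating Certificate required.
§17.11 years in business 22 ≥ 17; closes 8:00 PM, after 5:00 PM; is a registered nonprofit → Operating License not required.
§17.12 years in business 22 < 23; is a registered nonprofit; handles hazardous materials → New Business Authorization required.
§17.13 years in business 22 ≤ 25; seating 160 > 28 → Commercial Certificate not required.
§17.14 seating 160 ≥ 64 → Annual Authorization not required.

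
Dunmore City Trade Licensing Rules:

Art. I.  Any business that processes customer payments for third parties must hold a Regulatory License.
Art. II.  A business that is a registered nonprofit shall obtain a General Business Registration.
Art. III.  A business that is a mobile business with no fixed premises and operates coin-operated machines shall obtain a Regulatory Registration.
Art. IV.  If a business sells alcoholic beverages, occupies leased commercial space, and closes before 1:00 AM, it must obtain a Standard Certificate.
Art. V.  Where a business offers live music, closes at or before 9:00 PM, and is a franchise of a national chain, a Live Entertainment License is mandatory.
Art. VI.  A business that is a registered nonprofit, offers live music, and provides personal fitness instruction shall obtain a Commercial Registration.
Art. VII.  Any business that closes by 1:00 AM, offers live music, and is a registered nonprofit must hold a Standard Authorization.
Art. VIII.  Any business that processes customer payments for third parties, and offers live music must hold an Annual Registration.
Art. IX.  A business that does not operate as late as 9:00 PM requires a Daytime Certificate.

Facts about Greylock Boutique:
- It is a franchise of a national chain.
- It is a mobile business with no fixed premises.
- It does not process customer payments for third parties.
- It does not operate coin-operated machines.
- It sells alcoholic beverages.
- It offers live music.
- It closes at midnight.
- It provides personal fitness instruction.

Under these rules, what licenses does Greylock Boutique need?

Art. I. does not process customer payments for third parties → Regulatory License not required.
Art. II. is a franchise of a national chain (not: is a registered nonprofit) → General Business Registration not required.
Art. III. is a mobile business with no fixed premises; does not operate coin-operated machines → Regulatory Registration not required.
Art. IV. sells alcoholic beverages; is a mobile business with no fixed premises (not: occupies leased commercial space); closes midnight, at/before 1:00 AM → Standard Certificate not required.
Art. V. offers live music; closes midnight, after 9:00 PM; is a franchise of a national chain → Live Entertainment License not required.
Art. VI. is a franchise of a national chain (not: is a registered nonprofit); offers live music; provides personal fitness instruction → Commercial Registration not required.
Art. VII. closes midnight, at/before 1:00 AM; offers live music; is a franchise of a national chain (not: is a registered nonprofit) → Standard Authorization not required.
Art. VIII. does not process customer payments for third parties; offers live music → Annual Registration not required.
Art. IX. closes midnight, after 9:00 PM → Daytime Certificate not required.

None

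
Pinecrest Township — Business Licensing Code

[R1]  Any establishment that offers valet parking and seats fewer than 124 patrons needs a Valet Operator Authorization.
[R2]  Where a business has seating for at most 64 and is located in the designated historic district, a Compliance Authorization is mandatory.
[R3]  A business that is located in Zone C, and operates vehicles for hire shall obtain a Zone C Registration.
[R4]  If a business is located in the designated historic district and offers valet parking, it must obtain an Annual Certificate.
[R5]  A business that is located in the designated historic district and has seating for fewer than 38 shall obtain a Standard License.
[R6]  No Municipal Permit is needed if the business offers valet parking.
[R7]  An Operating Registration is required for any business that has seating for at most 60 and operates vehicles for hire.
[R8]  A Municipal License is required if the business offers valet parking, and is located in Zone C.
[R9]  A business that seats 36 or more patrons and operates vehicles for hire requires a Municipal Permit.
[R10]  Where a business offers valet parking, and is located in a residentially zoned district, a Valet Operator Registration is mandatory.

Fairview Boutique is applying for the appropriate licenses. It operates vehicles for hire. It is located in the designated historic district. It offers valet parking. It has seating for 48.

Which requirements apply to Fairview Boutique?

Annual Certificate, Compliance Authorization, Operating Registration, Valet Operator Authorization

[R1] offers valet parking; seating 48 < 124 → Valet Operator Authorization required.
[R2] seating 48 ≤ 64; is located in the designated historic district → Compliance Authorization required.
[R3] is located in the designated historic district (not: is located in Zone C); operates vehicles for hire → Zone C Registration not required.
[R4] is located in the designated historic district; offers valet parking → Annual Certificate required.
[R5] is located in the designated historic district; seating 48 ≥ 38 → Standard License not required.
[R6] offers valet parking → exempt from Municipal Permit.
[R7] seating 48 ≤ 60; operates vehicles for hire → Operating Registration required.
[R8] offers valet parking; is located in the designated historic district (not: is located in Zone C) → Municipal License not required.
[R9] seating 48 ≥ 36; operates vehicles for hire → Municipal Permit required.
[R10] offers valet parking; is located in the designated historic district (not: is located in a residentially zoned district) → Valet Operator Registration not required.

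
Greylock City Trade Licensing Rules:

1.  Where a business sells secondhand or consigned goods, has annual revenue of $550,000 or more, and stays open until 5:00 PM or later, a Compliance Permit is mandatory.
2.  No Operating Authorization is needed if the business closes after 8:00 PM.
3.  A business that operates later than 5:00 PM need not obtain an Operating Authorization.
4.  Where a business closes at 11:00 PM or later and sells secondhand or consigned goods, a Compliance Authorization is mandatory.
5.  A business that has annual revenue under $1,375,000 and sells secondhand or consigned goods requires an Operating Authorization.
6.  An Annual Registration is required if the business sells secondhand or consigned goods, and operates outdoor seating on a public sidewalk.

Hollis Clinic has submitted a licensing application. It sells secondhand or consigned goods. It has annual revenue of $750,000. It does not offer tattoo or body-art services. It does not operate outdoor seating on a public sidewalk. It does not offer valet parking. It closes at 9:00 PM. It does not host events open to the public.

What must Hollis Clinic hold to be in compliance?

Compliance Permit

1. sells secondhand or consigned goods; revenue $750,000 ≥ $550,000; closes 9:00 PM, after 5:00 PM → Compliance Permit required.
2. closes 9:00 PM, after 8:00 PM → exempt from Operating Authorization.
3. closes 9:00 PM, after 5:00 PM → exempt from Operating Authorization.
4. closes 9:00 PM, at/before 11:00 PM; sells secondhand or consigned goods → Compliance Authorization not required.
5. revenue $750,000 < $1,375,000; sells secondhand or consigned goods → Operating Authorization required.
6. sells secondhand or consigned goods; does not operate outdoor seating on a public sidewalk → Annual Registration not required.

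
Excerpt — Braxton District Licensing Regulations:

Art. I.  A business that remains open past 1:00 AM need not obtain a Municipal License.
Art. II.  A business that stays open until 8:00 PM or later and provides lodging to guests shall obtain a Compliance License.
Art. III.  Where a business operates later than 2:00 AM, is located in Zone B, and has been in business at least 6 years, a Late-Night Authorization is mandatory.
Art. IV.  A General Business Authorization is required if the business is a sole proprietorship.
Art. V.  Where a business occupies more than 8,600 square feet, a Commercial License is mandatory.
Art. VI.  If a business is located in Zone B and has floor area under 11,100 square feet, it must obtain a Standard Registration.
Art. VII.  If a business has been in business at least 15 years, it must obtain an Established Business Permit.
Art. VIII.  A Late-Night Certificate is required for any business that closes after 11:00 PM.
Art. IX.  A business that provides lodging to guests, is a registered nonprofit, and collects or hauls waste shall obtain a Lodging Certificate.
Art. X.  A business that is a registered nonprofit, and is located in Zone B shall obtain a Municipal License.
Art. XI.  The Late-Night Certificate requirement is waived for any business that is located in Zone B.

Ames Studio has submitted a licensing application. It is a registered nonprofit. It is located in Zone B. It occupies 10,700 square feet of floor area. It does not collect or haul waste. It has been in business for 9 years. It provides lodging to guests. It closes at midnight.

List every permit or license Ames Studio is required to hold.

Art. I. closes midnight, at/before 1:00 AM → Municipal License exemption does not apply.
Art. II. closes midnight, after 8:00 PM; provides lodging to guests → Compliance License required.
Art. III. closes midnight, at/before 2:00 AM; is located in Zone B; years in business 9 ≥ 6 → Late-Night Authorization not required.
Art. IV. is a registered nonprofit (not: is a sole proprietorship) → General Business Authorization not required.
Art. V. floor area 10,700 square feet > 8,600 square feet → Commercial License required.
Art. VI. is located in Zone B; floor area 10,700 square feet < 11,100 square feet → Standard Registration required.
Art. VII. years in business 9 < 15 → Established Business Permit not required.
Art. VIII. closes midnight, after 11:00 PM → Late-Night Certificate required.
Art. IX. provides lodging to guests; is a registered nonprofit; does not collect or haul waste → Lodging Certificate not required.
Art. X. is a registered nonprofit; is located in Zone B → Municipal License required.
Art. XI. is located in Zone B → exempt from Late-Night Certificate.

Commercial License, Compliance License, Municipal License, Standard Registration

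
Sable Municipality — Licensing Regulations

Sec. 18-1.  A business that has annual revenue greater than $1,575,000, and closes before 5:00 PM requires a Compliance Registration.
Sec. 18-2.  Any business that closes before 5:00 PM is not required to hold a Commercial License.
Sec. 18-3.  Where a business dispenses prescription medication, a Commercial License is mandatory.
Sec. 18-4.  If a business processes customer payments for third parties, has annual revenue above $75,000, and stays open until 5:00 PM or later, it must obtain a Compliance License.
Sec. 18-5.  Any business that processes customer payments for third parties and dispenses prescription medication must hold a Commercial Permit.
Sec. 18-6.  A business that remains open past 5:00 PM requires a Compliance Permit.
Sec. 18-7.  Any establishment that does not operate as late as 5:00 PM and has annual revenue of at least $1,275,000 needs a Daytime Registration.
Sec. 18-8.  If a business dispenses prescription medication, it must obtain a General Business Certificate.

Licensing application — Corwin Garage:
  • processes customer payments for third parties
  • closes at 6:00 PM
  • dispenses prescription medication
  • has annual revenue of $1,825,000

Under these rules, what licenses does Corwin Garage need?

Commercial License, Commercial Permit, Compliance License, Compliance Permit, General Business Certificate

Sec. 18-1. revenue $1,825,000 > $1,575,000; closes 6:00 PM, after 5:00 PM → Compliance Registration not required.
Sec. 18-2. closes 6:00 PM, after 5:00 PM → Commercial License exemption does not apply.
Sec. 18-3. dispenses prescription medication → Commercial License required.
Sec. 18-4. processes customer payments for third parties; revenue $1,825,000 > $75,000; closes 6:00 PM, after 5:00 PM → Compliance License required.
Sec. 18-5. processes customer payments for third parties; dispenses prescription medication → Commercial Permit required.
Sec. 18-6. closes 6:00 PM, after 5:00 PM → Compliance Permit required.
Sec. 18-7. closes 6:00 PM, after 5:00 PM; revenue $1,825,000 ≥ $1,275,000 → Daytime Registration not required.
Sec. 18-8. dispenses prescription medication → General Business Certificate required.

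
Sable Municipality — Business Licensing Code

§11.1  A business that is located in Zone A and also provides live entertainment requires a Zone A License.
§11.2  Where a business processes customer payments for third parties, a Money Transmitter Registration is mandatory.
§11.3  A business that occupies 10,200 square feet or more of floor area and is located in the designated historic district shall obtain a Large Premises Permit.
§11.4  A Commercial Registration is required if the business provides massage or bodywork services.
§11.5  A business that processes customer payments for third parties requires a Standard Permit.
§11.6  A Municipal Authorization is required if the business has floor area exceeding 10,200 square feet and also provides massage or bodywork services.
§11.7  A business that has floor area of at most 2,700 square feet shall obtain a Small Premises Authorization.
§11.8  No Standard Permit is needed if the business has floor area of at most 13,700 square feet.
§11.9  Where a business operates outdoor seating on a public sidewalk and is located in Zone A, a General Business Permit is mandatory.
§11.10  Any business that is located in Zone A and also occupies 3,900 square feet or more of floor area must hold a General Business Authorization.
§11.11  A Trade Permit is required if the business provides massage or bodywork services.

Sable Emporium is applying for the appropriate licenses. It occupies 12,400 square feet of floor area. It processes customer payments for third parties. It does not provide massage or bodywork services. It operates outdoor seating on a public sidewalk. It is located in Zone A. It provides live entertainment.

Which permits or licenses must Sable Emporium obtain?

§11.1 is located in Zone A; provides live entertainment → Zone A License required.
§11.2 processes customer payments for third parties → Money Transmitter Registration required.
§11.3 floor area 12,400 square feet ≥ 10,200 square feet; is located in Zone A (not: is located in the designated historic district) → Large Premises Permit not required.
§11.4 does not provide massage or bodywork services → Commercial Registration not required.
§11.5 processes customer payments for third parties → Standard Permit required.
§11.6 floor area 12,400 square feet > 10,200 square feet; does not provide massage or bodywork services → Municipal Authorization not required.
§11.7 floor area 12,400 square feet > 2,700 square feet → Small Premises Authorization not required.
§11.8 floor area 12,400 square feet ≤ 13,700 square feet → exempt from Standard Permit.
§11.9 operates outdoor seating on a public sidewalk; is located in Zone A → General Business Permit required.
§11.10 is located in Zone A; floor area 12,400 square feet ≥ 3,900 square feet → General Business Authorization required.
§11.11 does not provide massage or bodywork services → Trade Permit not required.

General Business Authorization, General Business Permit, Money Transmitter Registration, Zone A License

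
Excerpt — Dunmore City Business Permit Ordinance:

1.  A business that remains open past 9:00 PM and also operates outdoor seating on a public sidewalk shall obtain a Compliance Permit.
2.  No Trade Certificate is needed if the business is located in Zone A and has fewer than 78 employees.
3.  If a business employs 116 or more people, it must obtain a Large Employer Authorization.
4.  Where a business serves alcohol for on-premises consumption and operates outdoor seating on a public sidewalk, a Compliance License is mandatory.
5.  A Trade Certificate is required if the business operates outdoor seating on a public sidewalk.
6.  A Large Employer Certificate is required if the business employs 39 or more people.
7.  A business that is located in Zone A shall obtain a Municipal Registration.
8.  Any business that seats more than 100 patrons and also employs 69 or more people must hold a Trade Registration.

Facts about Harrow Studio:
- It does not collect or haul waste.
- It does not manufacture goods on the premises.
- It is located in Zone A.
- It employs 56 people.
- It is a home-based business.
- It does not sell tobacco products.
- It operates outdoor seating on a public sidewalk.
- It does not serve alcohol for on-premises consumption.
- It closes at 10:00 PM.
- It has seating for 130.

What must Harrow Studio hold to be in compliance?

1. closes 10:00 PM, after 9:00 PM; operates outdoor seating on a public sidewalk → Compliance Permit required.
2. is located in Zone A; employees 56 < 78 → exempt from Trade Certificate.
3. employees 56 < 116 → Large Employer Authorization not required.
4. does not serve alcohol for on-premises consumption; operates outdoor seating on a public sidewalk → Compliance License not required.
5. operates outdoor seating on a public sidewalk → Trade Certificate required.
6. employees 56 ≥ 39 → Large Employer Certificate required.
7. is located in Zone A → Municipal Registration required.
8. seating 130 > 100; employees 56 < 69 → Trade Registration not required.

Compliance Permit, Large Employer Certificate, Municipal Registration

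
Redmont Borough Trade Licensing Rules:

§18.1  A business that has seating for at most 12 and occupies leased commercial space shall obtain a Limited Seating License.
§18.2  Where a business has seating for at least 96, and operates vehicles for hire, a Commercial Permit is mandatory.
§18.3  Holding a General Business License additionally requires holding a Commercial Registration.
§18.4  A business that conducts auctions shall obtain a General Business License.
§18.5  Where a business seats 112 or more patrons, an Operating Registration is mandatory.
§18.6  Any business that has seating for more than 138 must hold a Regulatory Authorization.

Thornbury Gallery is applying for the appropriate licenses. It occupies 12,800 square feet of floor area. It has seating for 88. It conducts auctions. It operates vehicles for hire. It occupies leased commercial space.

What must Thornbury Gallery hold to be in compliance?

Commercial Registration, General Business License

§18.1 seating 88 > 12; occupies leased commercial space → Limited Seating License not required.
§18.2 seating 88 < 96; operates vehicles for hire → Commercial Permit not required.
§18.3 General Business License is required → Commercial Registration also required.
§18.4 conducts auctions → General Business License required.
§18.5 seating 88 < 112 → Operating Registration not required.
§18.6 seating 88 ≤ 138 → Regulatory Authorization not required.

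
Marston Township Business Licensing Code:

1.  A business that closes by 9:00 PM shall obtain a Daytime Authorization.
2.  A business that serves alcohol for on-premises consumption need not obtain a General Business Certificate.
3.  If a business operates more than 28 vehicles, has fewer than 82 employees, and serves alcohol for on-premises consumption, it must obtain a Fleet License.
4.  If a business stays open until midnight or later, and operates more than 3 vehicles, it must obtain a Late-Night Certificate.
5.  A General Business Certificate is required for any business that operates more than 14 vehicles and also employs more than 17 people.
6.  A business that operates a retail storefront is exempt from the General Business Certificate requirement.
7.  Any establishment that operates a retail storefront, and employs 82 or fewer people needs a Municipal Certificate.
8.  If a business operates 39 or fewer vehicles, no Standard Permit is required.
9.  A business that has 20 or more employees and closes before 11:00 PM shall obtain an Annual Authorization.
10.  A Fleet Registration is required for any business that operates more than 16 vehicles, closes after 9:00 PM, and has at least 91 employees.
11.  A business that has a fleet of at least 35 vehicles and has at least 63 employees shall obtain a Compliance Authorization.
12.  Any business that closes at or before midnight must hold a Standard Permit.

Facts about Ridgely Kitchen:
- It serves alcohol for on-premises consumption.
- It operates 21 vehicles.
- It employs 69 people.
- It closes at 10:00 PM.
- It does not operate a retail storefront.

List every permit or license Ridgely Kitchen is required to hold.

1. closes 10:00 PM, after 9:00 PM → Daytime Authorization not required.
2. serves alcohol for on-premises consumption → exempt from General Business Certificate.
3. vehicles 21 ≤ 28; employees 69 < 82; serves alcohol for on-premises consumption → Fleet License not required.
4. closes 10:00 PM, at/before midnight; vehicles 21 > 3 → Late-Night Certificate not required.
5. vehicles 21 > 14; employees 69 > 17 → General Business Certificate required.
6. does not operate a retail storefront → General Business Certificate exemption does not apply.
7. does not operate a retail storefront; employees 69 ≤ 82 → Municipal Certificate not required.
8. vehicles 21 ≤ 39 → exempt from Standard Permit.
9. employees 69 ≥ 20; closes 10:00 PM, at/before 11:00 PM → Annual Authorization required.
10. vehicles 21 > 16; closes 10:00 PM, after 9:00 PM; employees 69 < 91 → Fleet Registration not required.
11. vehicles 21 < 35; employees 69 ≥ 63 → Compliance Authorization not required.
12. closes 10:00 PM, at/before midnight → Standard Permit required.

Annual Authorization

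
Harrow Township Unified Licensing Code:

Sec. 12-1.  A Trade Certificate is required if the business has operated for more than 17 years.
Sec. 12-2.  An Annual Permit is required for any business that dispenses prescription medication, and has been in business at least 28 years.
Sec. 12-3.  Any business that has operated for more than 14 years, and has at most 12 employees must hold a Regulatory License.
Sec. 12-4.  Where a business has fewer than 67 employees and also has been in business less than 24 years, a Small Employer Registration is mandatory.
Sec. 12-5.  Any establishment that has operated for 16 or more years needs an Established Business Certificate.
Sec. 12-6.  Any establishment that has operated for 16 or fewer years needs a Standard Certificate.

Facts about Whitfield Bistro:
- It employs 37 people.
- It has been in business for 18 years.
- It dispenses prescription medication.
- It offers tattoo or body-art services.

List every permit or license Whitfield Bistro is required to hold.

Sec. 12-1. years in business 18 > 17 → Trade Certificate required.
Sec. 12-2. dispenses prescription medication; years in business 18 < 28 → Annual Permit not required.
Sec. 12-3. years in business 18 > 14; employees 37 > 12 → Regulatory License not required.
Sec. 12-4. employees 37 < 67; years in business 18 < 24 → Small Employer Registration required.
Sec. 12-5. years in business 18 ≥ 16 → Established Business Certificate required.
Sec. 12-6. years in business 18 > 16 → Standard Certificate not required.

Established Business Certificate, Small Employer Registration, Trade Certificate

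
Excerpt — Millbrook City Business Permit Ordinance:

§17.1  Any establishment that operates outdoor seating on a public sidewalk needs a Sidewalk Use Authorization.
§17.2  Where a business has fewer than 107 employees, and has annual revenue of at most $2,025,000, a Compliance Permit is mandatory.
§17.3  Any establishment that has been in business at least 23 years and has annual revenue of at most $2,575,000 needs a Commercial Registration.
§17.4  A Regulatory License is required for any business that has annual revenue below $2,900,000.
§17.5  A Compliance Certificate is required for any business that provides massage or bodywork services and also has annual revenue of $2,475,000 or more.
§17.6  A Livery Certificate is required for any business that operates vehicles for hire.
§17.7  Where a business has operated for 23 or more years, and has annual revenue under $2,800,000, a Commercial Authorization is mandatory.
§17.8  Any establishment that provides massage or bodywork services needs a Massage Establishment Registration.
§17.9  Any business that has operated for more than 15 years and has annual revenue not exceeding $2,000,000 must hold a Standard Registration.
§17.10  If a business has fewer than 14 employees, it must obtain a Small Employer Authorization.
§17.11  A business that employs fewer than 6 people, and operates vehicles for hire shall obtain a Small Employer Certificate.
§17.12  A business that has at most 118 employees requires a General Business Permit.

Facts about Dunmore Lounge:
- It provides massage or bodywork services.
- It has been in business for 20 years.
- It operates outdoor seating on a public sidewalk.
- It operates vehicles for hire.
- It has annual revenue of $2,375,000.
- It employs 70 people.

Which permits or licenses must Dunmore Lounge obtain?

§17.1 operates outdoor seating on a public sidewalk → Sidewalk Use Authorization required.
§17.2 employees 70 < 107; revenue $2,375,000 > $2,025,000 → Compliance Permit not required.
§17.3 years in business 20 < 23; revenue $2,375,000 ≤ $2,575,000 → Commercial Registration not required.
§17.4 revenue $2,375,000 < $2,900,000 → Regulatory License required.
§17.5 provides massage or bodywork services; revenue $2,375,000 < $2,475,000 → Compliance Certificate not required.
§17.6 operates vehicles for hire → Livery Certificate required.
§17.7 years in business 20 < 23; revenue $2,375,000 < $2,800,000 → Commercial Authorization not required.
§17.8 provides massage or bodywork services → Massage Establishment Registration required.
§17.9 years in business 20 > 15; revenue $2,375,000 > $2,000,000 → Standard Registration not required.
§17.10 employees 70 ≥ 14 → Small Employer Authorization not required.
§17.11 employees 70 ≥ 6; operates vehicles for hire → Small Employer Certificate not required.
§17.12 employees 70 ≤ 118 → General Business Permit required.

General Business Permit, Livery Certificate, Massage Establishment Registration, Regulatory License, Sidewalk Use Authorization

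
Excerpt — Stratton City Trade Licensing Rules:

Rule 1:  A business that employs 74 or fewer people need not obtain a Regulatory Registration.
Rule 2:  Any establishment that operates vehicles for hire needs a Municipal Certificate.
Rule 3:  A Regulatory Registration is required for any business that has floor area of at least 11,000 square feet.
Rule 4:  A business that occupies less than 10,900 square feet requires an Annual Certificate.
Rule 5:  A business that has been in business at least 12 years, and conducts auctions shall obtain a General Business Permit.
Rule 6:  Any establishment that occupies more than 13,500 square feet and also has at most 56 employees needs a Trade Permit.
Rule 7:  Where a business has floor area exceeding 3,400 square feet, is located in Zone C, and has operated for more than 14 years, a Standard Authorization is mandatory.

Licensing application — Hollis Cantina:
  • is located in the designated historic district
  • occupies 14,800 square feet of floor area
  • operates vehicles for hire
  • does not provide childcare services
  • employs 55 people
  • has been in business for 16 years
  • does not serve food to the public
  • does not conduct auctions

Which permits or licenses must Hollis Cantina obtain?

Rule 1: employees 55 ≤ 74 → exempt from Regulatory Registration.
Rule 2: operates vehicles for hire → Municipal Certificate required.
Rule 3: floor area 14,800 square feet ≥ 11,000 square feet → Regulatory Registration required.
Rule 4: floor area 14,800 square feet ≥ 10,900 square feet → Annual Certificate not required.
Rule 5: years in business 16 ≥ 12; does not conduct auctions → General Business Permit not required.
Rule 6: floor area 14,800 square feet > 13,500 square feet; employees 55 ≤ 56 → Trade Permit required.
Rule 7: floor area 14,800 square feet > 3,400 square feet; is located in the designated historic district (not: is located in Zone C); years in business 16 > 14 → Standard Authorization not required.

Municipal Certificate, Trade Permit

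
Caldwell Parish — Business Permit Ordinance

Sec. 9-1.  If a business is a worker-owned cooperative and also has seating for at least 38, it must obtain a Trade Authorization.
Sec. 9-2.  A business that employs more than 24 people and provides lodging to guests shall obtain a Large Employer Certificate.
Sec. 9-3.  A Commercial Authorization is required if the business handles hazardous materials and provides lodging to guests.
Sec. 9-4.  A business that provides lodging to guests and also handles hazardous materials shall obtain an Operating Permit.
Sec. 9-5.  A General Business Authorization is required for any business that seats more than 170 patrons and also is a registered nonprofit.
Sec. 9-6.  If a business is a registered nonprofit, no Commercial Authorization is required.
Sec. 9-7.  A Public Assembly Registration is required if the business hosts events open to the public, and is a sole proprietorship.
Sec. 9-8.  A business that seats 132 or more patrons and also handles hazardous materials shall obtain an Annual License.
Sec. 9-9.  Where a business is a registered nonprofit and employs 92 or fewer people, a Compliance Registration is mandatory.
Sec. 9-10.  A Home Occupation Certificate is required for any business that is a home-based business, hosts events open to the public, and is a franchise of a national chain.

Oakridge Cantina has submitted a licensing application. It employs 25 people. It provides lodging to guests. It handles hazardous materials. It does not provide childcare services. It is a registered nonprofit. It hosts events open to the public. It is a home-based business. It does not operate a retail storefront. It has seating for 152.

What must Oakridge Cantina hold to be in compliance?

Annual License, Compliance Registration, Large Employer Certificate, Operating Permit

Sec. 9-1. is a registered nonprofit (not: is a worker-owned cooperative); seating 152 ≥ 38 → Trade Authorization not required.
Sec. 9-2. employees 25 > 24; provides lodging to guests → Large Employer Certificate required.
Sec. 9-3. handles hazardous materials; provides lodging to guests → Commercial Authorization required.
Sec. 9-4. provides lodging to guests; handles hazardous materials → Operating Permit required.
Sec. 9-5. seating 152 ≤ 170; is a registered nonprofit → General Business Authorization not required.
Sec. 9-6. is a registered nonprofit → exempt from Commercial Authorization.
Sec. 9-7. hosts events open to the public; is a registered nonprofit (not: is a sole proprietorship) → Public Assembly Registration not required.
Sec. 9-8. seating 152 ≥ 132; handles hazardous materials → Annual License required.
Sec. 9-9. is a registered nonprofit; employees 25 ≤ 92 → Compliance Registration required.
Sec. 9-10. is a home-based business; hosts events open to the public; is a registered nonprofit (not: is a franchise of a national chain) → Home Occupation Certificate not required.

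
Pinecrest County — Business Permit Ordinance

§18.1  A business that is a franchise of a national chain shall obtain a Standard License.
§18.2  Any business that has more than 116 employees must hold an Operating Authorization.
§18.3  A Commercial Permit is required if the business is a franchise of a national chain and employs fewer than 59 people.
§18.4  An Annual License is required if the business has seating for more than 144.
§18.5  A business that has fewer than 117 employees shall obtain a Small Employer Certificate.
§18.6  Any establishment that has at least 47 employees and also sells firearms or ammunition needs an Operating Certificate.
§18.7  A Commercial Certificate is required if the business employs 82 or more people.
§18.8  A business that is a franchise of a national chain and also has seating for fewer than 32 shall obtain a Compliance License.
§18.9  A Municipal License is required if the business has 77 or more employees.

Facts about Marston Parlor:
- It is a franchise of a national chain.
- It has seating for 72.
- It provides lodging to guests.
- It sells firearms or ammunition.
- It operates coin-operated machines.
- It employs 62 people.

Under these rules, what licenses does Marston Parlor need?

Operating Certificate, Small Employer Certificate, Standard License

§18.1 is a franchise of a national chain → Standard License required.
§18.2 employees 62 ≤ 116 → Operating Authorization not required.
§18.3 is a franchise of a national chain; employees 62 ≥ 59 → Commercial Permit not required.
§18.4 seating 72 ≤ 144 → Annual License not required.
§18.5 employees 62 < 117 → Small Employer Certificate required.
§18.6 employees 62 ≥ 47; sells firearms or ammunition → Operating Certificate required.
§18.7 employees 62 < 82 → Commercial Certificate not required.
§18.8 is a franchise of a national chain; seating 72 ≥ 32 → Compliance License not required.
§18.9 employees 62 < 77 → Municipal License not required.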